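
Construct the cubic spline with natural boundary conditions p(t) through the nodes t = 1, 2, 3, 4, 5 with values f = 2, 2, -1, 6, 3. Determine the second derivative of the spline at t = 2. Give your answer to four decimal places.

With M_i denoting the second derivative at x_i, h_i = 1, 1, 1, 1, and Δ_i = (y_(i+1) − y_i)/h_i = 0, -3, 7, -3:
  1·M_0 + 4·M_1 + 1·M_2 = 6(Δ_1 - Δ_0) = -18
  1·M_1 + 4·M_2 + 1·M_3 = 6(Δ_2 - Δ_1) = 60
  1·M_2 + 4·M_3 + 1·M_4 = 6(Δ_3 - Δ_2) = -60
Natural end conditions: M_0 = M_4 = 0.
Hence M_0 = 0, M_1 = -285/28, M_2 = 159/7, M_3 = -579/28, M_4 = 0.

-10.1786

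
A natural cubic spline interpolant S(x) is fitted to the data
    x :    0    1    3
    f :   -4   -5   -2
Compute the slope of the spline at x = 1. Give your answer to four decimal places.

-0.1667

Put M_i = S'' at the i-th knot. Here h = (1, 2) and Δ = (-1, 3/2), so the interior equations h_(i-1)·M_(i-1) + 2(h_(i-1)+h_i)·M_i + h_i·M_(i+1) = 6(Δ_i − Δ_(i-1)) read
  1·M_0 + 6·M_1 + 2·M_2 = 6(Δ_1 - Δ_0) = 15
Natural end conditions: M_0 = M_2 = 0.
Solving: M_0 = 0, M_1 = 5/2, M_2 = 0.
On [1, 3], S'(x) = b_1 + 2c_1·(x - 1) + 3d_1·(x - 1)² with b_1 = Δ_1 - h_1(2M_1 + M_2)/6 = -1/6, c_1 = M_1/2 = 5/4, d_1 = (M_2 - M_1)/(6h_1) = -5/24. So S'(1) = -1/6.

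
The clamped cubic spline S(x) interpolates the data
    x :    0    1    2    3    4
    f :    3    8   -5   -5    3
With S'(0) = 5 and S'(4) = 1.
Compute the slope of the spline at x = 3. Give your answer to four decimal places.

Put m_i = S'' at the i-th knot. Here h = (1, 1, 1, 1) and Δ = (5, -13, 0, 8), so the interior equations h_(i-1)·m_(i-1) + 2(h_(i-1)+h_i)·m_i + h_i·m_(i+1) = 6(Δ_i − Δ_(i-1)) read
  1·m_0 + 4·m_1 + 1·m_2 = 6(Δ_1 - Δ_0) = -108
  1·m_1 + 4·m_2 + 1·m_3 = 6(Δ_2 - Δ_1) = 78
  1·m_2 + 4·m_3 + 1·m_4 = 6(Δ_3 - Δ_2) = 48
Clamped end conditions give two more equations: 2h_0·m_0 + h_0·m_1 = 6(Δ_0 - S'(0)) = 0 and h_3·m_3 + 2h_3·m_4 = 6(S'(4) - Δ_3) = -42.
Hence m_0 = 134/7, m_1 = -268/7, m_2 = 26, m_3 = 86/7, m_4 = -190/7.
On [3, 4], S'(x) = b_3 + 2c_3·(x - 3) + 3d_3·(x - 3)² with b_3 = Δ_3 - h_3(2m_3 + m_4)/6 = 59/7, c_3 = m_3/2 = 43/7, d_3 = (m_4 - m_3)/(6h_3) = -46/7. So S'(3) = 59/7.

8.4286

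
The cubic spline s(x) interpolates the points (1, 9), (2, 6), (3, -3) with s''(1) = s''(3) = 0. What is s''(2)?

-9

With M_i denoting the second derivative at x_i, h_i = 1, 1, and Δ_i = (y_(i+1) − y_i)/h_i = -3, -9:
  1·M_0 + 4·M_1 + 1·M_2 = 6(Δ_1 - Δ_0) = -36
Natural end conditions: M_0 = M_2 = 0.
Solving: M_0 = 0, M_1 = -9, M_2 = 0.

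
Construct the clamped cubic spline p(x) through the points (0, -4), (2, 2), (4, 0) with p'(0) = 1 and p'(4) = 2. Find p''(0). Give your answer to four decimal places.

Put σ_i = p'' at the i-th knot. Here h = (2, 2) and Δ = (3, -1), so the interior equations h_(i-1)·σ_(i-1) + 2(h_(i-1)+h_i)·σ_i + h_i·σ_(i+1) = 6(Δ_i − Δ_(i-1)) read
  2·σ_0 + 8·σ_1 + 2·σ_2 = 6(Δ_1 - Δ_0) = -24
Clamped end conditions give two more equations: 2h_0·σ_0 + h_0·σ_1 = 6(Δ_0 - p'(0)) = 12 and h_1·σ_1 + 2h_1·σ_2 = 6(p'(4) - Δ_1) = 18.
Solving the tridiagonal system: σ_0 = 25/4, σ_1 = -13/2, σ_2 = 31/4.

6.2500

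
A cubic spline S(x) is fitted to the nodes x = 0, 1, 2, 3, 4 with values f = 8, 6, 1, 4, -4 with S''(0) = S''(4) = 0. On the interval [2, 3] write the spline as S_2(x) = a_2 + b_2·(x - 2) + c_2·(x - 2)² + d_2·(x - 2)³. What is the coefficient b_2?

0

Put m_i = S'' at the i-th knot. Here h = (1, 1, 1, 1) and Δ = (-2, -5, 3, -8), so the interior equations h_(i-1)·m_(i-1) + 2(h_(i-1)+h_i)·m_i + h_i·m_(i+1) = 6(Δ_i − Δ_(i-1)) read
  1·m_0 + 4·m_1 + 1·m_2 = 6(Δ_1 - Δ_0) = -18
  1·m_1 + 4·m_2 + 1·m_3 = 6(Δ_2 - Δ_1) = 48
  1·m_2 + 4·m_3 + 1·m_4 = 6(Δ_3 - Δ_2) = -66
Natural end conditions: m_0 = m_4 = 0.
Hence m_0 = 0, m_1 = -66/7, m_2 = 138/7, m_3 = -150/7, m_4 = 0.
On [2, 3], with S_2(x) = a_2 + b_2·(x - 2) + c_2·(x - 2)² + d_2·(x - 2)³: c_2 = m_2/2 = 69/7, d_2 = (m_3 - m_2)/(6h_2) = -48/7, b_2 = Δ_2 - h_2(2m_2 + m_3)/6 = 0.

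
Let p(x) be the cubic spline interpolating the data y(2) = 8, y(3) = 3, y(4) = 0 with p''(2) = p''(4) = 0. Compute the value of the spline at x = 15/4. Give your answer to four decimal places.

With M_i denoting the second derivative at x_i, h_i = 1, 1, and Δ_i = (y_(i+1) − y_i)/h_i = -5, -3:
  1·M_0 + 4·M_1 + 1·M_2 = 6(Δ_1 - Δ_0) = 12
Natural end conditions: M_0 = M_2 = 0.
Solving the tridiagonal system: M_0 = 0, M_1 = 3, M_2 = 0.
On [3, 4], p(x) = 3 - 4·(x - 3) + 3/2·(x - 3)² - 1/2·(x - 3)³.
With (x - 3) = 3/4: p(15/4) = 81/128.

0.6328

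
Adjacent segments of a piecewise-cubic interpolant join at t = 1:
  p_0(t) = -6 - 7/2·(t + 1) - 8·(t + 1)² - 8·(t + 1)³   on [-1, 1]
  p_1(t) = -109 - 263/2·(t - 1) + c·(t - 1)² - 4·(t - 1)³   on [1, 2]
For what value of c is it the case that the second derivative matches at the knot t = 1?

p_0''(t) = -16 - 48·(t + 1), so p_0''(1) = -112. On the right, p_1''(1) = 2c, so c = -56.

-56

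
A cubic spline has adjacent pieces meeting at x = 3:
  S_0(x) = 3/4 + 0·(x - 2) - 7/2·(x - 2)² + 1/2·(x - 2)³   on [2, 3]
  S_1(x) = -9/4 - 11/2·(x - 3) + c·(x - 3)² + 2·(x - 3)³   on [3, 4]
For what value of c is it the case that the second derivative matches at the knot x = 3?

S_0''(x) = -7 + 3·(x - 2), so S_0''(3) = -4. On the right, S_1''(3) = 2c, so c = -2.

-2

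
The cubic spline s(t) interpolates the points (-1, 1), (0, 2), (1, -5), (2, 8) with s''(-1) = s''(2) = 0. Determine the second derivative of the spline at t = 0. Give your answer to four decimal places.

-20.8000

With M_i denoting the second derivative at x_i, h_i = 1, 1, 1, and Δ_i = (y_(i+1) − y_i)/h_i = 1, -7, 13:
  1·M_0 + 4·M_1 + 1·M_2 = 6(Δ_1 - Δ_0) = -48
  1·M_1 + 4·M_2 + 1·M_3 = 6(Δ_2 - Δ_1) = 120
Natural end conditions: M_0 = M_3 = 0.
Solving the tridiagonal system: M_0 = 0, M_1 = -104/5, M_2 = 176/5, M_3 = 0.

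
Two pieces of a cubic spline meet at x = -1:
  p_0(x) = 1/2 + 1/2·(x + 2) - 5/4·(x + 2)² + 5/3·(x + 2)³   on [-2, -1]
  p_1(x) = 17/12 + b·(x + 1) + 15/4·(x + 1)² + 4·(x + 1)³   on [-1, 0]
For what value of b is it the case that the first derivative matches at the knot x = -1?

p_0'(x) = 1/2 - 5/2·(x + 2) + 5·(x + 2)², so p_0'(-1) = 3. On the right, p_1'(-1) = b, so b = 3.

3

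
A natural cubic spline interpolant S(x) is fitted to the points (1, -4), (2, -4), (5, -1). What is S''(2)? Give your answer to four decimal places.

0.7500

With m_i denoting the second derivative at x_i, h_i = 1, 3, and Δ_i = (y_(i+1) − y_i)/h_i = 0, 1:
  1·m_0 + 8·m_1 + 3·m_2 = 6(Δ_1 - Δ_0) = 6
Natural end conditions: m_0 = m_2 = 0.
Hence m_0 = 0, m_1 = 3/4, m_2 = 0.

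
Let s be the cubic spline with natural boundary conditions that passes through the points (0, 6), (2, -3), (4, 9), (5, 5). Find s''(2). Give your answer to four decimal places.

11.3182

Write σ_i for s''(x_i). With h_i = 2, 2, 1 and divided differences Δ_i = -9/2, 6, -4, the continuity of s' gives the tridiagonal system
  2·σ_0 + 8·σ_1 + 2·σ_2 = 6(Δ_1 - Δ_0) = 63
  2·σ_1 + 6·σ_2 + 1·σ_3 = 6(Δ_2 - Δ_1) = -60
Natural end conditions: σ_0 = σ_3 = 0.
Solving the tridiagonal system: σ_0 = 0, σ_1 = 249/22, σ_2 = -303/22, σ_3 = 0.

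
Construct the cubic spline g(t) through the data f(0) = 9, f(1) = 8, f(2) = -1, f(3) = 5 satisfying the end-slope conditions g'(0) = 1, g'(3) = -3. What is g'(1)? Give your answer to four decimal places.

Put m_i = g'' at the i-th knot. Here h = (1, 1, 1) and Δ = (-1, -9, 6), so the interior equations h_(i-1)·m_(i-1) + 2(h_(i-1)+h_i)·m_i + h_i·m_(i+1) = 6(Δ_i − Δ_(i-1)) read
  1·m_0 + 4·m_1 + 1·m_2 = 6(Δ_1 - Δ_0) = -48
  1·m_1 + 4·m_2 + 1·m_3 = 6(Δ_2 - Δ_1) = 90
Clamped end conditions give two more equations: 2h_0·m_0 + h_0·m_1 = 6(Δ_0 - g'(0)) = -12 and h_2·m_2 + 2h_2·m_3 = 6(g'(3) - Δ_2) = -54.
Solving the tridiagonal system: m_0 = 86/15, m_1 = -352/15, m_2 = 602/15, m_3 = -706/15.
On [1, 2], g'(t) = b_1 + 2c_1·(t - 1) + 3d_1·(t - 1)² with b_1 = Δ_1 - h_1(2m_1 + m_2)/6 = -118/15, c_1 = m_1/2 = -176/15, d_1 = (m_2 - m_1)/(6h_1) = 53/5. So g'(1) = -118/15.

-7.8667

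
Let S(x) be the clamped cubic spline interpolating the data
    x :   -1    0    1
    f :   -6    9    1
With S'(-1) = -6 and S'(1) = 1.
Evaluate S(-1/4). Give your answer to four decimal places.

Write M_i for S''(x_i). With h_i = 1, 1 and divided differences Δ_i = 15, -8, the continuity of S' gives the tridiagonal system
  1·M_0 + 4·M_1 + 1·M_2 = 6(Δ_1 - Δ_0) = -138
Clamped end conditions give two more equations: 2h_0·M_0 + h_0·M_1 = 6(Δ_0 - S'(-1)) = 126 and h_1·M_1 + 2h_1·M_2 = 6(S'(1) - Δ_1) = 54.
Hence M_0 = 101, M_1 = -76, M_2 = 65.
On [-1, 0], S(x) = -6 - 6·(x + 1) + 101/2·(x + 1)² - 59/2·(x + 1)³.
With (x + 1) = 3/4: S(-1/4) = 699/128.

5.4609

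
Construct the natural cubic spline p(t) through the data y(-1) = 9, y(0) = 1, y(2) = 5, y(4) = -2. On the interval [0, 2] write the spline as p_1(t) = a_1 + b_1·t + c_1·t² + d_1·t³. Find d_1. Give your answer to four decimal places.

With m_i denoting the second derivative at x_i, h_i = 1, 2, 2, and Δ_i = (y_(i+1) − y_i)/h_i = -8, 2, -7/2:
  1·m_0 + 6·m_1 + 2·m_2 = 6(Δ_1 - Δ_0) = 60
  2·m_1 + 8·m_2 + 2·m_3 = 6(Δ_2 - Δ_1) = -33
Natural end conditions: m_0 = m_3 = 0.
Solving the tridiagonal system: m_0 = 0, m_1 = 273/22, m_2 = -159/22, m_3 = 0.
On [0, 2], with p_1(t) = a_1 + b_1·t + c_1·t² + d_1·t³: c_1 = m_1/2 = 273/44, d_1 = (m_2 - m_1)/(6h_1) = -18/11, b_1 = Δ_1 - h_1(2m_1 + m_2)/6 = -85/22.

-1.6364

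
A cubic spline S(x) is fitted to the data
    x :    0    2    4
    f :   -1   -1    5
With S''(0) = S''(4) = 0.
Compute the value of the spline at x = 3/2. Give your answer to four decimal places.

Let M_i = S''(x_i). Step sizes h_i = 2, 2; slopes of the chords Δ_i = (y_(i+1) - y_i)/h_i = 0, 3.
  2·M_0 + 8·M_1 + 2·M_2 = 6(Δ_1 - Δ_0) = 18
Natural end conditions: M_0 = M_2 = 0.
Hence M_0 = 0, M_1 = 9/4, M_2 = 0.
On [0, 2], S(x) = -1 - 3/4·x + 0·x² + 3/16·x³.
With x = 3/2: S(3/2) = -191/128.

-1.4922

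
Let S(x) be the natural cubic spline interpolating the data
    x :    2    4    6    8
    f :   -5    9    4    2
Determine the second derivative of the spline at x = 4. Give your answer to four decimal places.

Put M_i = S'' at the i-th knot. Here h = (2, 2, 2) and Δ = (7, -5/2, -1), so the interior equations h_(i-1)·M_(i-1) + 2(h_(i-1)+h_i)·M_i + h_i·M_(i+1) = 6(Δ_i − Δ_(i-1)) read
  2·M_0 + 8·M_1 + 2·M_2 = 6(Δ_1 - Δ_0) = -57
  2·M_1 + 8·M_2 + 2·M_3 = 6(Δ_2 - Δ_1) = 9
Natural end conditions: M_0 = M_3 = 0.
Forward elimination and back-substitution give M_0 = 0, M_1 = -79/10, M_2 = 31/10, M_3 = 0.

-7.9000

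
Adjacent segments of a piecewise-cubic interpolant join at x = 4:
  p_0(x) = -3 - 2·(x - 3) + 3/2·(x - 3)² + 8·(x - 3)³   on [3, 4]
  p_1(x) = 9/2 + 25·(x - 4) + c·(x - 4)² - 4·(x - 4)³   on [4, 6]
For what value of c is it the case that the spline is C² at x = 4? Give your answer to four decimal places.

p_0''(x) = 3 + 48·(x - 3), so p_0''(4) = 51. On the right, p_1''(4) = 2c, so c = 51/2.

25.5000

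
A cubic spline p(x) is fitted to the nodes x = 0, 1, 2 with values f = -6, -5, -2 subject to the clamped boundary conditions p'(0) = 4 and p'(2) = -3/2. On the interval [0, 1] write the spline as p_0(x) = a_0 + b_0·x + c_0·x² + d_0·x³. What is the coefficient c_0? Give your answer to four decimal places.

Write σ_i for p''(x_i). With h_i = 1, 1 and divided differences Δ_i = 1, 3, the continuity of p' gives the tridiagonal system
  1·σ_0 + 4·σ_1 + 1·σ_2 = 6(Δ_1 - Δ_0) = 12
Clamped end conditions give two more equations: 2h_0·σ_0 + h_0·σ_1 = 6(Δ_0 - p'(0)) = -18 and h_1·σ_1 + 2h_1·σ_2 = 6(p'(2) - Δ_1) = -27.
Hence σ_0 = -59/4, σ_1 = 23/2, σ_2 = -77/4.
On [0, 1], with p_0(x) = a_0 + b_0·x + c_0·x² + d_0·x³: c_0 = σ_0/2 = -59/8, d_0 = (σ_1 - σ_0)/(6h_0) = 35/8, b_0 = Δ_0 - h_0(2σ_0 + σ_1)/6 = 4.

-7.3750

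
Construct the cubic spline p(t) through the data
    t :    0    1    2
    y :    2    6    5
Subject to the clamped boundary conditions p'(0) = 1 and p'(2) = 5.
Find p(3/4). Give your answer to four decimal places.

With M_i denoting the second derivative at x_i, h_i = 1, 1, and Δ_i = (y_(i+1) − y_i)/h_i = 4, -1:
  1·M_0 + 4·M_1 + 1·M_2 = 6(Δ_1 - Δ_0) = -30
Clamped end conditions give two more equations: 2h_0·M_0 + h_0·M_1 = 6(Δ_0 - p'(0)) = 18 and h_1·M_1 + 2h_1·M_2 = 6(p'(2) - Δ_1) = 36.
Hence M_0 = 37/2, M_1 = -19, M_2 = 55/2.
On [0, 1], p(t) = 2 + 1·t + 37/4·t² - 25/4·t³.
With t = 3/4: p(3/4) = 1361/256.

5.3164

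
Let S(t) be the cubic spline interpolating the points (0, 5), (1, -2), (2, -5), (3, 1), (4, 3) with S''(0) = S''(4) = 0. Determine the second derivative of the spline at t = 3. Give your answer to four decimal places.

-9.8571

Let σ_i = S''(x_i). Step sizes h_i = 1, 1, 1, 1; slopes of the chords Δ_i = (y_(i+1) - y_i)/h_i = -7, -3, 6, 2.
  1·σ_0 + 4·σ_1 + 1·σ_2 = 6(Δ_1 - Δ_0) = 24
  1·σ_1 + 4·σ_2 + 1·σ_3 = 6(Δ_2 - Δ_1) = 54
  1·σ_2 + 4·σ_3 + 1·σ_4 = 6(Δ_3 - Δ_2) = -24
Natural end conditions: σ_0 = σ_4 = 0.
Solving: σ_0 = 0, σ_1 = 15/7, σ_2 = 108/7, σ_3 = -69/7, σ_4 = 0.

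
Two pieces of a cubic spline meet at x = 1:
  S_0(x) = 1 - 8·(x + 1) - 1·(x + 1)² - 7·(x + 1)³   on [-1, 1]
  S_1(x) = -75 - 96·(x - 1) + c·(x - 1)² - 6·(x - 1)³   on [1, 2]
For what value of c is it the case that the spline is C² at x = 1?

-43

S_0''(x) = -2 - 42·(x + 1), so S_0''(1) = -86. On the right, S_1''(1) = 2c, so c = -43.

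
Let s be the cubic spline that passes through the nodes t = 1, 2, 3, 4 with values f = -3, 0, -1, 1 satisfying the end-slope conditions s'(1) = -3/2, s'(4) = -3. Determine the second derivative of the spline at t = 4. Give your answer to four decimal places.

-21.8000

With σ_i denoting the second derivative at x_i, h_i = 1, 1, 1, and Δ_i = (y_(i+1) − y_i)/h_i = 3, -1, 2:
  1·σ_0 + 4·σ_1 + 1·σ_2 = 6(Δ_1 - Δ_0) = -24
  1·σ_1 + 4·σ_2 + 1·σ_3 = 6(Δ_2 - Δ_1) = 18
Clamped end conditions give two more equations: 2h_0·σ_0 + h_0·σ_1 = 6(Δ_0 - s'(1)) = 27 and h_2·σ_2 + 2h_2·σ_3 = 6(s'(4) - Δ_2) = -30.
Hence σ_0 = 104/5, σ_1 = -73/5, σ_2 = 68/5, σ_3 = -109/5.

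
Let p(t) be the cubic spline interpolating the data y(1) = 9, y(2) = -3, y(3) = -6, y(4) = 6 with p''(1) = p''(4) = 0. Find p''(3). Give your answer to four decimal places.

With M_i denoting the second derivative at x_i, h_i = 1, 1, 1, and Δ_i = (y_(i+1) − y_i)/h_i = -12, -3, 12:
  1·M_0 + 4·M_1 + 1·M_2 = 6(Δ_1 - Δ_0) = 54
  1·M_1 + 4·M_2 + 1·M_3 = 6(Δ_2 - Δ_1) = 90
Natural end conditions: M_0 = M_3 = 0.
Solving: M_0 = 0, M_1 = 42/5, M_2 = 102/5, M_3 = 0.

20.4000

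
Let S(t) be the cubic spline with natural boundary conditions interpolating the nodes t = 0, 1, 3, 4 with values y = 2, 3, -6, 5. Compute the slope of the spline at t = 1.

With σ_i denoting the second derivative at x_i, h_i = 1, 2, 1, and Δ_i = (y_(i+1) − y_i)/h_i = 1, -9/2, 11:
  1·σ_0 + 6·σ_1 + 2·σ_2 = 6(Δ_1 - Δ_0) = -33
  2·σ_1 + 6·σ_2 + 1·σ_3 = 6(Δ_2 - Δ_1) = 93
Natural end conditions: σ_0 = σ_3 = 0.
Solving: σ_0 = 0, σ_1 = -12, σ_2 = 39/2, σ_3 = 0.
On [1, 3], S'(t) = b_1 + 2c_1·(t - 1) + 3d_1·(t - 1)² with b_1 = Δ_1 - h_1(2σ_1 + σ_2)/6 = -3, c_1 = σ_1/2 = -6, d_1 = (σ_2 - σ_1)/(6h_1) = 21/8. So S'(1) = -3.

-3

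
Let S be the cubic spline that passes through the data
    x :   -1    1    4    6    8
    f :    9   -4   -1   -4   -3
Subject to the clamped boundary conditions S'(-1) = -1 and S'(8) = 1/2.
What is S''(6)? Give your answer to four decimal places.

Let M_i = S''(x_i). Step sizes h_i = 2, 3, 2, 2; slopes of the chords Δ_i = (y_(i+1) - y_i)/h_i = -13/2, 1, -3/2, 1/2.
  2·M_0 + 10·M_1 + 3·M_2 = 6(Δ_1 - Δ_0) = 45
  3·M_1 + 10·M_2 + 2·M_3 = 6(Δ_2 - Δ_1) = -15
  2·M_2 + 8·M_3 + 2·M_4 = 6(Δ_3 - Δ_2) = 12
Clamped end conditions give two more equations: 2h_0·M_0 + h_0·M_1 = 6(Δ_0 - S'(-1)) = -33 and h_3·M_3 + 2h_3·M_4 = 6(S'(8) - Δ_3) = 0.
Solving the tridiagonal system: M_0 = -2935/236, M_1 = 494/59, M_2 = -545/118, M_3 = 179/59, M_4 = -179/118.

3.0339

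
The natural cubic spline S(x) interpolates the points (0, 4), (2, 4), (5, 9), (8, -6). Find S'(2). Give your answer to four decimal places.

1.4414

Let σ_i = S''(x_i). Step sizes h_i = 2, 3, 3; slopes of the chords Δ_i = (y_(i+1) - y_i)/h_i = 0, 5/3, -5.
  2·σ_0 + 10·σ_1 + 3·σ_2 = 6(Δ_1 - Δ_0) = 10
  3·σ_1 + 12·σ_2 + 3·σ_3 = 6(Δ_2 - Δ_1) = -40
Natural end conditions: σ_0 = σ_3 = 0.
Solving: σ_0 = 0, σ_1 = 80/37, σ_2 = -430/111, σ_3 = 0.
On [2, 5], S'(x) = b_1 + 2c_1·(x - 2) + 3d_1·(x - 2)² with b_1 = Δ_1 - h_1(2σ_1 + σ_2)/6 = 160/111, c_1 = σ_1/2 = 40/37, d_1 = (σ_2 - σ_1)/(6h_1) = -335/999. So S'(2) = 160/111.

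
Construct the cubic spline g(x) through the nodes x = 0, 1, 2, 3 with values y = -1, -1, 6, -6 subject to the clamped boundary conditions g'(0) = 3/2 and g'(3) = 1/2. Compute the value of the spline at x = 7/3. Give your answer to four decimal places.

Write m_i for g''(x_i). With h_i = 1, 1, 1 and divided differences Δ_i = 0, 7, -12, the continuity of g' gives the tridiagonal system
  1·m_0 + 4·m_1 + 1·m_2 = 6(Δ_1 - Δ_0) = 42
  1·m_1 + 4·m_2 + 1·m_3 = 6(Δ_2 - Δ_1) = -114
Clamped end conditions give two more equations: 2h_0·m_0 + h_0·m_1 = 6(Δ_0 - g'(0)) = -9 and h_2·m_2 + 2h_2·m_3 = 6(g'(3) - Δ_2) = 75.
Solving: m_0 = -277/15, m_1 = 419/15, m_2 = -769/15, m_3 = 947/15.
On [2, 3], g(x) = 6 - 163/30·(x - 2) - 769/30·(x - 2)² + 286/15·(x - 2)³.
With (x - 2) = 1/3: g(7/3) = 829/405.

2.0469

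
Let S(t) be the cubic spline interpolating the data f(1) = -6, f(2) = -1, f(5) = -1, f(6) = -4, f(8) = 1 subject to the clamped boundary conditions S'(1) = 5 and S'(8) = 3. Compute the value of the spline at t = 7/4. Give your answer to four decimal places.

With M_i denoting the second derivative at x_i, h_i = 1, 3, 1, 2, and Δ_i = (y_(i+1) − y_i)/h_i = 5, 0, -3, 5/2:
  1·M_0 + 8·M_1 + 3·M_2 = 6(Δ_1 - Δ_0) = -30
  3·M_1 + 8·M_2 + 1·M_3 = 6(Δ_2 - Δ_1) = -18
  1·M_2 + 6·M_3 + 2·M_4 = 6(Δ_3 - Δ_2) = 33
Clamped end conditions give two more equations: 2h_0·M_0 + h_0·M_1 = 6(Δ_0 - S'(1)) = 0 and h_3·M_3 + 2h_3·M_4 = 6(S'(8) - Δ_3) = 3.
Solving: M_0 = 179/110, M_1 = -179/55, M_2 = -41/22, M_3 = 367/55, M_4 = -569/220.
On [1, 2], S(t) = -6 + 5·(t - 1) + 179/220·(t - 1)² - 179/220·(t - 1)³.
With (t - 1) = 3/4: S(7/4) = -30069/14080.

-2.1356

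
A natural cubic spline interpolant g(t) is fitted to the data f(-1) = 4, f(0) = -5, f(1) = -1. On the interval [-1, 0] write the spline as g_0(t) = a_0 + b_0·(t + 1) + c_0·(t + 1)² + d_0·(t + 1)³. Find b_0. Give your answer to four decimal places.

-12.2500

Put m_i = g'' at the i-th knot. Here h = (1, 1) and Δ = (-9, 4), so the interior equations h_(i-1)·m_(i-1) + 2(h_(i-1)+h_i)·m_i + h_i·m_(i+1) = 6(Δ_i − Δ_(i-1)) read
  1·m_0 + 4·m_1 + 1·m_2 = 6(Δ_1 - Δ_0) = 78
Natural end conditions: m_0 = m_2 = 0.
Hence m_0 = 0, m_1 = 39/2, m_2 = 0.
On [-1, 0], with g_0(t) = a_0 + b_0·(t + 1) + c_0·(t + 1)² + d_0·(t + 1)³: c_0 = m_0/2 = 0, d_0 = (m_1 - m_0)/(6h_0) = 13/4, b_0 = Δ_0 - h_0(2m_0 + m_1)/6 = -49/4.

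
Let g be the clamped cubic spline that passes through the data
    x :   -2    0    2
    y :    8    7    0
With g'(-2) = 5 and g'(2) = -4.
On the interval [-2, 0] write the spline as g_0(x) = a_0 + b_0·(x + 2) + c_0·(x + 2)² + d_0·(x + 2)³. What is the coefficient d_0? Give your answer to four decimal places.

With M_i denoting the second derivative at x_i, h_i = 2, 2, and Δ_i = (y_(i+1) − y_i)/h_i = -1/2, -7/2:
  2·M_0 + 8·M_1 + 2·M_2 = 6(Δ_1 - Δ_0) = -18
Clamped end conditions give two more equations: 2h_0·M_0 + h_0·M_1 = 6(Δ_0 - g'(-2)) = -33 and h_1·M_1 + 2h_1·M_2 = 6(g'(2) - Δ_1) = -3.
Solving the tridiagonal system: M_0 = -33/4, M_1 = 0, M_2 = -3/4.
On [-2, 0], with g_0(x) = a_0 + b_0·(x + 2) + c_0·(x + 2)² + d_0·(x + 2)³: c_0 = M_0/2 = -33/8, d_0 = (M_1 - M_0)/(6h_0) = 11/16, b_0 = Δ_0 - h_0(2M_0 + M_1)/6 = 5.

0.6875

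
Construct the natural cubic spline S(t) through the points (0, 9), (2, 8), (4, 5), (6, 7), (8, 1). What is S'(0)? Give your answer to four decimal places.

Put σ_i = S'' at the i-th knot. Here h = (2, 2, 2, 2) and Δ = (-1/2, -3/2, 1, -3), so the interior equations h_(i-1)·σ_(i-1) + 2(h_(i-1)+h_i)·σ_i + h_i·σ_(i+1) = 6(Δ_i − Δ_(i-1)) read
  2·σ_0 + 8·σ_1 + 2·σ_2 = 6(Δ_1 - Δ_0) = -6
  2·σ_1 + 8·σ_2 + 2·σ_3 = 6(Δ_2 - Δ_1) = 15
  2·σ_2 + 8·σ_3 + 2·σ_4 = 6(Δ_3 - Δ_2) = -24
Natural end conditions: σ_0 = σ_4 = 0.
Solving: σ_0 = 0, σ_1 = -87/56, σ_2 = 45/14, σ_3 = -213/56, σ_4 = 0.
On [0, 2], S'(t) = b_0 + 2c_0·t + 3d_0·t² with b_0 = Δ_0 - h_0(2σ_0 + σ_1)/6 = 1/56, c_0 = σ_0/2 = 0, d_0 = (σ_1 - σ_0)/(6h_0) = -29/224. So S'(0) = 1/56.

0.0179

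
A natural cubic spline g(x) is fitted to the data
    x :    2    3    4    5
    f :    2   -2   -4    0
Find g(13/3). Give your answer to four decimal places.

-3.2099

Write m_i for g''(x_i). With h_i = 1, 1, 1 and divided differences Δ_i = -4, -2, 4, the continuity of g' gives the tridiagonal system
  1·m_0 + 4·m_1 + 1·m_2 = 6(Δ_1 - Δ_0) = 12
  1·m_1 + 4·m_2 + 1·m_3 = 6(Δ_2 - Δ_1) = 36
Natural end conditions: m_0 = m_3 = 0.
Solving: m_0 = 0, m_1 = 4/5, m_2 = 44/5, m_3 = 0.
On [4, 5], g(x) = -4 + 16/15·(x - 4) + 22/5·(x - 4)² - 22/15·(x - 4)³.
With (x - 4) = 1/3: g(13/3) = -260/81.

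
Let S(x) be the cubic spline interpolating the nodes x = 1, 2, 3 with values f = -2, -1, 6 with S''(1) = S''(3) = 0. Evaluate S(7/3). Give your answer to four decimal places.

With M_i denoting the second derivative at x_i, h_i = 1, 1, and Δ_i = (y_(i+1) − y_i)/h_i = 1, 7:
  1·M_0 + 4·M_1 + 1·M_2 = 6(Δ_1 - Δ_0) = 36
Natural end conditions: M_0 = M_2 = 0.
Solving the tridiagonal system: M_0 = 0, M_1 = 9, M_2 = 0.
On [2, 3], S(x) = -1 + 4·(x - 2) + 9/2·(x - 2)² - 3/2·(x - 2)³.
With (x - 2) = 1/3: S(7/3) = 7/9.

0.7778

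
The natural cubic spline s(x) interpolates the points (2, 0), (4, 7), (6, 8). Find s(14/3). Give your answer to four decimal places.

With M_i denoting the second derivative at x_i, h_i = 2, 2, and Δ_i = (y_(i+1) − y_i)/h_i = 7/2, 1/2:
  2·M_0 + 8·M_1 + 2·M_2 = 6(Δ_1 - Δ_0) = -18
Natural end conditions: M_0 = M_2 = 0.
Hence M_0 = 0, M_1 = -9/4, M_2 = 0.
On [4, 6], s(x) = 7 + 2·(x - 4) - 9/8·(x - 4)² + 3/16·(x - 4)³.
With (x - 4) = 2/3: s(14/3) = 71/9.

7.8889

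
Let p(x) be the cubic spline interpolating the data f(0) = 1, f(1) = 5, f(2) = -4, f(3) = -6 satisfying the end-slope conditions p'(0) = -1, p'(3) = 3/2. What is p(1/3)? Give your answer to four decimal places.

Write M_i for p''(x_i). With h_i = 1, 1, 1 and divided differences Δ_i = 4, -9, -2, the continuity of p' gives the tridiagonal system
  1·M_0 + 4·M_1 + 1·M_2 = 6(Δ_1 - Δ_0) = -78
  1·M_1 + 4·M_2 + 1·M_3 = 6(Δ_2 - Δ_1) = 42
Clamped end conditions give two more equations: 2h_0·M_0 + h_0·M_1 = 6(Δ_0 - p'(0)) = 30 and h_2·M_2 + 2h_2·M_3 = 6(p'(3) - Δ_2) = 21.
Forward elimination and back-substitution give M_0 = 463/15, M_1 = -476/15, M_2 = 271/15, M_3 = 22/15.
On [0, 1], p(x) = 1 - 1·x + 463/30·x² - 313/30·x³.
With x = 1/3: p(1/3) = 808/405.

1.9951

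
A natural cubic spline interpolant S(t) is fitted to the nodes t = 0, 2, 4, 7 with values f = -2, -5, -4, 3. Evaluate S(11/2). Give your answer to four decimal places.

Put M_i = S'' at the i-th knot. Here h = (2, 2, 3) and Δ = (-3/2, 1/2, 7/3), so the interior equations h_(i-1)·M_(i-1) + 2(h_(i-1)+h_i)·M_i + h_i·M_(i+1) = 6(Δ_i − Δ_(i-1)) read
  2·M_0 + 8·M_1 + 2·M_2 = 6(Δ_1 - Δ_0) = 12
  2·M_1 + 10·M_2 + 3·M_3 = 6(Δ_2 - Δ_1) = 11
Natural end conditions: M_0 = M_3 = 0.
Solving the tridiagonal system: M_0 = 0, M_1 = 49/38, M_2 = 16/19, M_3 = 0.
On [4, 7], S(t) = -4 + 85/57·(t - 4) + 8/19·(t - 4)² - 8/171·(t - 4)³.
With (t - 4) = 3/2: S(11/2) = -37/38.

-0.9737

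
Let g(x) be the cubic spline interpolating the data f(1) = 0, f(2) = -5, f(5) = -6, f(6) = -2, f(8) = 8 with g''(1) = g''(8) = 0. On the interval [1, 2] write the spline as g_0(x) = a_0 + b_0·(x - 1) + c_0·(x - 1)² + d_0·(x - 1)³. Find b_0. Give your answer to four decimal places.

Put M_i = g'' at the i-th knot. Here h = (1, 3, 1, 2) and Δ = (-5, -1/3, 4, 5), so the interior equations h_(i-1)·M_(i-1) + 2(h_(i-1)+h_i)·M_i + h_i·M_(i+1) = 6(Δ_i − Δ_(i-1)) read
  1·M_0 + 8·M_1 + 3·M_2 = 6(Δ_1 - Δ_0) = 28
  3·M_1 + 8·M_2 + 1·M_3 = 6(Δ_2 - Δ_1) = 26
  1·M_2 + 6·M_3 + 2·M_4 = 6(Δ_3 - Δ_2) = 6
Natural end conditions: M_0 = M_4 = 0.
Solving: M_0 = 0, M_1 = 433/161, M_2 = 348/161, M_3 = 103/161, M_4 = 0.
On [1, 2], with g_0(x) = a_0 + b_0·(x - 1) + c_0·(x - 1)² + d_0·(x - 1)³: c_0 = M_0/2 = 0, d_0 = (M_1 - M_0)/(6h_0) = 433/966, b_0 = Δ_0 - h_0(2M_0 + M_1)/6 = -5263/966.

-5.4482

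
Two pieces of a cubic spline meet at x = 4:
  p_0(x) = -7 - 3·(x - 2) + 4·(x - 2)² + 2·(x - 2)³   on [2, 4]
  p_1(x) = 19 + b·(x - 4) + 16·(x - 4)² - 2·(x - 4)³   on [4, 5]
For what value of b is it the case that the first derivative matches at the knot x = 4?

37

p_0'(x) = -3 + 8·(x - 2) + 6·(x - 2)², so p_0'(4) = 37. On the right, p_1'(4) = b, so b = 37.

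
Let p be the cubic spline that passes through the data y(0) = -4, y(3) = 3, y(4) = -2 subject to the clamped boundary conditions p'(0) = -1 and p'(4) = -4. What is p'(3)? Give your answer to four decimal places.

-3.1250

Let M_i = p''(x_i). Step sizes h_i = 3, 1; slopes of the chords Δ_i = (y_(i+1) - y_i)/h_i = 7/3, -5.
  3·M_0 + 8·M_1 + 1·M_2 = 6(Δ_1 - Δ_0) = -44
Clamped end conditions give two more equations: 2h_0·M_0 + h_0·M_1 = 6(Δ_0 - p'(0)) = 20 and h_1·M_1 + 2h_1·M_2 = 6(p'(4) - Δ_1) = 6.
Solving: M_0 = 97/12, M_1 = -19/2, M_2 = 31/4.
On [3, 4], p'(t) = b_1 + 2c_1·(t - 3) + 3d_1·(t - 3)² with b_1 = Δ_1 - h_1(2M_1 + M_2)/6 = -25/8, c_1 = M_1/2 = -19/4, d_1 = (M_2 - M_1)/(6h_1) = 23/8. So p'(3) = -25/8.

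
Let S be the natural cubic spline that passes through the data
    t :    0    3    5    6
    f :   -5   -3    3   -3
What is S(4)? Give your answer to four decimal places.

1.6786

With σ_i denoting the second derivative at x_i, h_i = 3, 2, 1, and Δ_i = (y_(i+1) − y_i)/h_i = 2/3, 3, -6:
  3·σ_0 + 10·σ_1 + 2·σ_2 = 6(Δ_1 - Δ_0) = 14
  2·σ_1 + 6·σ_2 + 1·σ_3 = 6(Δ_2 - Δ_1) = -54
Natural end conditions: σ_0 = σ_3 = 0.
Forward elimination and back-substitution give σ_0 = 0, σ_1 = 24/7, σ_2 = -71/7, σ_3 = 0.
On [3, 5], S(t) = -3 + 86/21·(t - 3) + 12/7·(t - 3)² - 95/84·(t - 3)³.
With (t - 3) = 1: S(4) = 47/28.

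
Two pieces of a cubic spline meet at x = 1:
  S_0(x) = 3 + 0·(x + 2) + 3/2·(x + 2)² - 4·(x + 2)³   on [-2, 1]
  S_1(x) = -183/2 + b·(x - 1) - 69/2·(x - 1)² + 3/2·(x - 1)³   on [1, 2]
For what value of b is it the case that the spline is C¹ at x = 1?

S_0'(x) = 0 + 3·(x + 2) - 12·(x + 2)², so S_0'(1) = -99. On the right, S_1'(1) = b, so b = -99.

-99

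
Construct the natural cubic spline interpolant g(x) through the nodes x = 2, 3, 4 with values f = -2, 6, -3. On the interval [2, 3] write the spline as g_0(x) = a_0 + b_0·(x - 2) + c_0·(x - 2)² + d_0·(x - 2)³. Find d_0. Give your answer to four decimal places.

-4.2500

With m_i denoting the second derivative at x_i, h_i = 1, 1, and Δ_i = (y_(i+1) − y_i)/h_i = 8, -9:
  1·m_0 + 4·m_1 + 1·m_2 = 6(Δ_1 - Δ_0) = -102
Natural end conditions: m_0 = m_2 = 0.
Solving the tridiagonal system: m_0 = 0, m_1 = -51/2, m_2 = 0.
On [2, 3], with g_0(x) = a_0 + b_0·(x - 2) + c_0·(x - 2)² + d_0·(x - 2)³: c_0 = m_0/2 = 0, d_0 = (m_1 - m_0)/(6h_0) = -17/4, b_0 = Δ_0 - h_0(2m_0 + m_1)/6 = 49/4.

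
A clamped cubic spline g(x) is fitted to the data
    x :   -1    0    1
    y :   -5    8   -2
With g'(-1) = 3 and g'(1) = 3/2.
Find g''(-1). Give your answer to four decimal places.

Let m_i = g''(x_i). Step sizes h_i = 1, 1; slopes of the chords Δ_i = (y_(i+1) - y_i)/h_i = 13, -10.
  1·m_0 + 4·m_1 + 1·m_2 = 6(Δ_1 - Δ_0) = -138
Clamped end conditions give two more equations: 2h_0·m_0 + h_0·m_1 = 6(Δ_0 - g'(-1)) = 60 and h_1·m_1 + 2h_1·m_2 = 6(g'(1) - Δ_1) = 69.
Solving: m_0 = 255/4, m_1 = -135/2, m_2 = 273/4.

63.7500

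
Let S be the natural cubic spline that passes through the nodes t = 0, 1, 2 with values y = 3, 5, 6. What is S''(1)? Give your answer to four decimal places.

-1.5000

Put σ_i = S'' at the i-th knot. Here h = (1, 1) and Δ = (2, 1), so the interior equations h_(i-1)·σ_(i-1) + 2(h_(i-1)+h_i)·σ_i + h_i·σ_(i+1) = 6(Δ_i − Δ_(i-1)) read
  1·σ_0 + 4·σ_1 + 1·σ_2 = 6(Δ_1 - Δ_0) = -6
Natural end conditions: σ_0 = σ_2 = 0.
Hence σ_0 = 0, σ_1 = -3/2, σ_2 = 0.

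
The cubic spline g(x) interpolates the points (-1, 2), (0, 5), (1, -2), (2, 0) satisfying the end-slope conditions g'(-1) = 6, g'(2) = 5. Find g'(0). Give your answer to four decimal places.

Put m_i = g'' at the i-th knot. Here h = (1, 1, 1) and Δ = (3, -7, 2), so the interior equations h_(i-1)·m_(i-1) + 2(h_(i-1)+h_i)·m_i + h_i·m_(i+1) = 6(Δ_i − Δ_(i-1)) read
  1·m_0 + 4·m_1 + 1·m_2 = 6(Δ_1 - Δ_0) = -60
  1·m_1 + 4·m_2 + 1·m_3 = 6(Δ_2 - Δ_1) = 54
Clamped end conditions give two more equations: 2h_0·m_0 + h_0·m_1 = 6(Δ_0 - g'(-1)) = -18 and h_2·m_2 + 2h_2·m_3 = 6(g'(2) - Δ_2) = 18.
Solving: m_0 = 14/15, m_1 = -298/15, m_2 = 278/15, m_3 = -4/15.
On [0, 1], g'(x) = b_1 + 2c_1·x + 3d_1·x² with b_1 = Δ_1 - h_1(2m_1 + m_2)/6 = -52/15, c_1 = m_1/2 = -149/15, d_1 = (m_2 - m_1)/(6h_1) = 32/5. So g'(0) = -52/15.

-3.4667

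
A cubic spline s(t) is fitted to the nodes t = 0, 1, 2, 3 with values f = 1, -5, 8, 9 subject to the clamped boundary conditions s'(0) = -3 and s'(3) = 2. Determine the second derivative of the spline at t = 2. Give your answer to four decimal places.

Put M_i = s'' at the i-th knot. Here h = (1, 1, 1) and Δ = (-6, 13, 1), so the interior equations h_(i-1)·M_(i-1) + 2(h_(i-1)+h_i)·M_i + h_i·M_(i+1) = 6(Δ_i − Δ_(i-1)) read
  1·M_0 + 4·M_1 + 1·M_2 = 6(Δ_1 - Δ_0) = 114
  1·M_1 + 4·M_2 + 1·M_3 = 6(Δ_2 - Δ_1) = -72
Clamped end conditions give two more equations: 2h_0·M_0 + h_0·M_1 = 6(Δ_0 - s'(0)) = -18 and h_2·M_2 + 2h_2·M_3 = 6(s'(3) - Δ_2) = 6.
Forward elimination and back-substitution give M_0 = -472/15, M_1 = 674/15, M_2 = -514/15, M_3 = 302/15.

-34.2667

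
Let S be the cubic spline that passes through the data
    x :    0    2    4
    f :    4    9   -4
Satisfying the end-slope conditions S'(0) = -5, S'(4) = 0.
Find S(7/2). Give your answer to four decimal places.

-2.1328

With M_i denoting the second derivative at x_i, h_i = 2, 2, and Δ_i = (y_(i+1) − y_i)/h_i = 5/2, -13/2:
  2·M_0 + 8·M_1 + 2·M_2 = 6(Δ_1 - Δ_0) = -54
Clamped end conditions give two more equations: 2h_0·M_0 + h_0·M_1 = 6(Δ_0 - S'(0)) = 45 and h_1·M_1 + 2h_1·M_2 = 6(S'(4) - Δ_1) = 39.
Solving the tridiagonal system: M_0 = 77/4, M_1 = -16, M_2 = 71/4.
On [2, 4], S(x) = 9 - 7/4·(x - 2) - 8·(x - 2)² + 45/16·(x - 2)³.
With (x - 2) = 3/2: S(7/2) = -273/128.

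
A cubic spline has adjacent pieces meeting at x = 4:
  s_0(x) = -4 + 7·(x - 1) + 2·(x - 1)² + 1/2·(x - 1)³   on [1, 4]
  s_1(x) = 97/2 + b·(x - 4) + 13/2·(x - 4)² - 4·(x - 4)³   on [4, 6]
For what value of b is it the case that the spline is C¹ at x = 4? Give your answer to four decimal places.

32.5000

s_0'(x) = 7 + 4·(x - 1) + 3/2·(x - 1)², so s_0'(4) = 65/2. On the right, s_1'(4) = b, so b = 65/2.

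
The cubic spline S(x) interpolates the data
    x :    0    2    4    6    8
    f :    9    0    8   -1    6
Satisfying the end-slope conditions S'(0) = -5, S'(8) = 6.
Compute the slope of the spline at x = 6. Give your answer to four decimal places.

-2.2411

Write M_i for S''(x_i). With h_i = 2, 2, 2, 2 and divided differences Δ_i = -9/2, 4, -9/2, 7/2, the continuity of S' gives the tridiagonal system
  2·M_0 + 8·M_1 + 2·M_2 = 6(Δ_1 - Δ_0) = 51
  2·M_1 + 8·M_2 + 2·M_3 = 6(Δ_2 - Δ_1) = -51
  2·M_2 + 8·M_3 + 2·M_4 = 6(Δ_3 - Δ_2) = 48
Clamped end conditions give two more equations: 2h_0·M_0 + h_0·M_1 = 6(Δ_0 - S'(0)) = 3 and h_3·M_3 + 2h_3·M_4 = 6(S'(8) - Δ_3) = 15.
Hence M_0 = -491/112, M_1 = 575/56, M_2 = -179/16, M_3 = 503/56, M_4 = -83/112.
On [6, 8], S'(x) = b_3 + 2c_3·(x - 6) + 3d_3·(x - 6)² with b_3 = Δ_3 - h_3(2M_3 + M_4)/6 = -251/112, c_3 = M_3/2 = 503/112, d_3 = (M_4 - M_3)/(6h_3) = -363/448. So S'(6) = -251/112.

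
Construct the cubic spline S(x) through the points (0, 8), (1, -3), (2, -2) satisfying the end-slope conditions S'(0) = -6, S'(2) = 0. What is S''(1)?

Let m_i = S''(x_i). Step sizes h_i = 1, 1; slopes of the chords Δ_i = (y_(i+1) - y_i)/h_i = -11, 1.
  1·m_0 + 4·m_1 + 1·m_2 = 6(Δ_1 - Δ_0) = 72
Clamped end conditions give two more equations: 2h_0·m_0 + h_0·m_1 = 6(Δ_0 - S'(0)) = -30 and h_1·m_1 + 2h_1·m_2 = 6(S'(2) - Δ_1) = -6.
Solving the tridiagonal system: m_0 = -30, m_1 = 30, m_2 = -18.

30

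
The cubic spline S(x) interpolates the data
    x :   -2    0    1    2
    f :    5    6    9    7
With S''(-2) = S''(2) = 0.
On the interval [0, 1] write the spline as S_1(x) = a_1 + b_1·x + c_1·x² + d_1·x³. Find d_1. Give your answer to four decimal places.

Write σ_i for S''(x_i). With h_i = 2, 1, 1 and divided differences Δ_i = 1/2, 3, -2, the continuity of S' gives the tridiagonal system
  2·σ_0 + 6·σ_1 + 1·σ_2 = 6(Δ_1 - Δ_0) = 15
  1·σ_1 + 4·σ_2 + 1·σ_3 = 6(Δ_2 - Δ_1) = -30
Natural end conditions: σ_0 = σ_3 = 0.
Solving the tridiagonal system: σ_0 = 0, σ_1 = 90/23, σ_2 = -195/23, σ_3 = 0.
On [0, 1], with S_1(x) = a_1 + b_1·x + c_1·x² + d_1·x³: c_1 = σ_1/2 = 45/23, d_1 = (σ_2 - σ_1)/(6h_1) = -95/46, b_1 = Δ_1 - h_1(2σ_1 + σ_2)/6 = 143/46.

-2.0652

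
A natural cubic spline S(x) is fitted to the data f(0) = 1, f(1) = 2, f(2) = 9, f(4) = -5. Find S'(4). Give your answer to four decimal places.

Put m_i = S'' at the i-th knot. Here h = (1, 1, 2) and Δ = (1, 7, -7), so the interior equations h_(i-1)·m_(i-1) + 2(h_(i-1)+h_i)·m_i + h_i·m_(i+1) = 6(Δ_i − Δ_(i-1)) read
  1·m_0 + 4·m_1 + 1·m_2 = 6(Δ_1 - Δ_0) = 36
  1·m_1 + 6·m_2 + 2·m_3 = 6(Δ_2 - Δ_1) = -84
Natural end conditions: m_0 = m_3 = 0.
Solving: m_0 = 0, m_1 = 300/23, m_2 = -372/23, m_3 = 0.
On [2, 4], S'(x) = b_2 + 2c_2·(x - 2) + 3d_2·(x - 2)² with b_2 = Δ_2 - h_2(2m_2 + m_3)/6 = 87/23, c_2 = m_2/2 = -186/23, d_2 = (m_3 - m_2)/(6h_2) = 31/23. So S'(4) = -285/23.

-12.3913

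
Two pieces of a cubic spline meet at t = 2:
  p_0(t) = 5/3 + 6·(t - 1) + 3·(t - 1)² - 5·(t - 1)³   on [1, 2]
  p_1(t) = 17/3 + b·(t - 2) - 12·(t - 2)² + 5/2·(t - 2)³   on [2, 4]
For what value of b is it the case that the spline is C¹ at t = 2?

p_0'(t) = 6 + 6·(t - 1) - 15·(t - 1)², so p_0'(2) = -3. On the right, p_1'(2) = b, so b = -3.

-3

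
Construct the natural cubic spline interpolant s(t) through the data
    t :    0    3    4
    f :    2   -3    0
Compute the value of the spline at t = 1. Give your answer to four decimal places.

-1.2222

With m_i denoting the second derivative at x_i, h_i = 3, 1, and Δ_i = (y_(i+1) − y_i)/h_i = -5/3, 3:
  3·m_0 + 8·m_1 + 1·m_2 = 6(Δ_1 - Δ_0) = 28
Natural end conditions: m_0 = m_2 = 0.
Hence m_0 = 0, m_1 = 7/2, m_2 = 0.
On [0, 3], s(t) = 2 - 41/12·t + 0·t² + 7/36·t³.
With t = 1: s(1) = -11/9.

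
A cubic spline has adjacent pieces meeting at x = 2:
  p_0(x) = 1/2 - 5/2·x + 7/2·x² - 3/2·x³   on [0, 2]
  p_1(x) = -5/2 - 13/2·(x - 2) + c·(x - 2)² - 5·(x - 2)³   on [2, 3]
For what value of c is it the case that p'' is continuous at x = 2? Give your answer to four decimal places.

p_0''(x) = 7 - 9·x, so p_0''(2) = -11. On the right, p_1''(2) = 2c, so c = -11/2.

-5.5000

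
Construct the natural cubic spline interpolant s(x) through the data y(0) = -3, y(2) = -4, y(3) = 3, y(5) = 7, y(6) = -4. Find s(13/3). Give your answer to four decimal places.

9.1330

With σ_i denoting the second derivative at x_i, h_i = 2, 1, 2, 1, and Δ_i = (y_(i+1) − y_i)/h_i = -1/2, 7, 2, -11:
  2·σ_0 + 6·σ_1 + 1·σ_2 = 6(Δ_1 - Δ_0) = 45
  1·σ_1 + 6·σ_2 + 2·σ_3 = 6(Δ_2 - Δ_1) = -30
  2·σ_2 + 6·σ_3 + 1·σ_4 = 6(Δ_3 - Δ_2) = -78
Natural end conditions: σ_0 = σ_4 = 0.
Solving the tridiagonal system: σ_0 = 0, σ_1 = 244/31, σ_2 = -69/31, σ_3 = -380/31, σ_4 = 0.
On [3, 5], s(x) = 3 + 704/93·(x - 3) - 69/62·(x - 3)² - 311/372·(x - 3)³.
With (x - 3) = 4/3: s(13/3) = 22933/2511.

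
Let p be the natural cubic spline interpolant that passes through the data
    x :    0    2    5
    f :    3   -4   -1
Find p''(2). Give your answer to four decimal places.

Put M_i = p'' at the i-th knot. Here h = (2, 3) and Δ = (-7/2, 1), so the interior equations h_(i-1)·M_(i-1) + 2(h_(i-1)+h_i)·M_i + h_i·M_(i+1) = 6(Δ_i − Δ_(i-1)) read
  2·M_0 + 10·M_1 + 3·M_2 = 6(Δ_1 - Δ_0) = 27
Natural end conditions: M_0 = M_2 = 0.
Solving: M_0 = 0, M_1 = 27/10, M_2 = 0.

2.7000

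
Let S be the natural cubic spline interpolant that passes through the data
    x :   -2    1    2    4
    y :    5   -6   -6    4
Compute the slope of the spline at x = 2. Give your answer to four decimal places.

Put M_i = S'' at the i-th knot. Here h = (3, 1, 2) and Δ = (-11/3, 0, 5), so the interior equations h_(i-1)·M_(i-1) + 2(h_(i-1)+h_i)·M_i + h_i·M_(i+1) = 6(Δ_i − Δ_(i-1)) read
  3·M_0 + 8·M_1 + 1·M_2 = 6(Δ_1 - Δ_0) = 22
  1·M_1 + 6·M_2 + 2·M_3 = 6(Δ_2 - Δ_1) = 30
Natural end conditions: M_0 = M_3 = 0.
Solving: M_0 = 0, M_1 = 102/47, M_2 = 218/47, M_3 = 0.
On [2, 4], S'(x) = b_2 + 2c_2·(x - 2) + 3d_2·(x - 2)² with b_2 = Δ_2 - h_2(2M_2 + M_3)/6 = 269/141, c_2 = M_2/2 = 109/47, d_2 = (M_3 - M_2)/(6h_2) = -109/282. So S'(2) = 269/141.

1.9078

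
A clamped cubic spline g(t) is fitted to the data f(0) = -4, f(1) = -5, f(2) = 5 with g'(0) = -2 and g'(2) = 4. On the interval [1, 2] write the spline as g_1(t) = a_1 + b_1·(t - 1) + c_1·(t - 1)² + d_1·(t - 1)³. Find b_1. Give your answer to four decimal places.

Let σ_i = g''(x_i). Step sizes h_i = 1, 1; slopes of the chords Δ_i = (y_(i+1) - y_i)/h_i = -1, 10.
  1·σ_0 + 4·σ_1 + 1·σ_2 = 6(Δ_1 - Δ_0) = 66
Clamped end conditions give two more equations: 2h_0·σ_0 + h_0·σ_1 = 6(Δ_0 - g'(0)) = 6 and h_1·σ_1 + 2h_1·σ_2 = 6(g'(2) - Δ_1) = -36.
Solving the tridiagonal system: σ_0 = -21/2, σ_1 = 27, σ_2 = -63/2.
On [1, 2], with g_1(t) = a_1 + b_1·(t - 1) + c_1·(t - 1)² + d_1·(t - 1)³: c_1 = σ_1/2 = 27/2, d_1 = (σ_2 - σ_1)/(6h_1) = -39/4, b_1 = Δ_1 - h_1(2σ_1 + σ_2)/6 = 25/4.

6.2500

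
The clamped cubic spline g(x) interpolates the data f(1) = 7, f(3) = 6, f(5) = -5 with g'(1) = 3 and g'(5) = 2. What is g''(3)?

-7

Put σ_i = g'' at the i-th knot. Here h = (2, 2) and Δ = (-1/2, -11/2), so the interior equations h_(i-1)·σ_(i-1) + 2(h_(i-1)+h_i)·σ_i + h_i·σ_(i+1) = 6(Δ_i − Δ_(i-1)) read
  2·σ_0 + 8·σ_1 + 2·σ_2 = 6(Δ_1 - Δ_0) = -30
Clamped end conditions give two more equations: 2h_0·σ_0 + h_0·σ_1 = 6(Δ_0 - g'(1)) = -21 and h_1·σ_1 + 2h_1·σ_2 = 6(g'(5) - Δ_1) = 45.
Solving: σ_0 = -7/4, σ_1 = -7, σ_2 = 59/4.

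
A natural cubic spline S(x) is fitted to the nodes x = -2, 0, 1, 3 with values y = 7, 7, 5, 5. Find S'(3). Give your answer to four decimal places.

Let M_i = S''(x_i). Step sizes h_i = 2, 1, 2; slopes of the chords Δ_i = (y_(i+1) - y_i)/h_i = 0, -2, 0.
  2·M_0 + 6·M_1 + 1·M_2 = 6(Δ_1 - Δ_0) = -12
  1·M_1 + 6·M_2 + 2·M_3 = 6(Δ_2 - Δ_1) = 12
Natural end conditions: M_0 = M_3 = 0.
Solving the tridiagonal system: M_0 = 0, M_1 = -12/5, M_2 = 12/5, M_3 = 0.
On [1, 3], S'(x) = b_2 + 2c_2·(x - 1) + 3d_2·(x - 1)² with b_2 = Δ_2 - h_2(2M_2 + M_3)/6 = -8/5, c_2 = M_2/2 = 6/5, d_2 = (M_3 - M_2)/(6h_2) = -1/5. So S'(3) = 4/5.

0.8000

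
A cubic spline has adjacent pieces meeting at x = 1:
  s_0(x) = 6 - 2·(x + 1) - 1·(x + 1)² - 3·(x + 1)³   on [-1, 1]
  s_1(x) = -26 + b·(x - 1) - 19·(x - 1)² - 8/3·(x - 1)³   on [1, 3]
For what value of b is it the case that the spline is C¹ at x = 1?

-42

s_0'(x) = -2 - 2·(x + 1) - 9·(x + 1)², so s_0'(1) = -42. On the right, s_1'(1) = b, so b = -42.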